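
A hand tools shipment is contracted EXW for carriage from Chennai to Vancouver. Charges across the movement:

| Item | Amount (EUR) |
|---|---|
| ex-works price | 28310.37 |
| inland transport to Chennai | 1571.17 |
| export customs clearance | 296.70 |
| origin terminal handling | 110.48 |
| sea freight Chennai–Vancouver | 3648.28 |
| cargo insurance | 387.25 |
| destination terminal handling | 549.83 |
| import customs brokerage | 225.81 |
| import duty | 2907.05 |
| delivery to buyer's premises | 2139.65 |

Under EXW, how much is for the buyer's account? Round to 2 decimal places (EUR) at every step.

Buyer's account: EUR 11836.22

EXW: the seller makes goods available at their premises; the buyer bears all onward costs.
Seller's account: goods 28310.37 = 28310.37
Buyer's account: inland to port 1571.17 + export clearance 296.70 + origin terminal 110.48 + freight 3648.28 + insurance 387.25 + destination terminal 549.83 + brokerage 225.81 + duty 2907.05 + delivery 2139.65 = 11836.22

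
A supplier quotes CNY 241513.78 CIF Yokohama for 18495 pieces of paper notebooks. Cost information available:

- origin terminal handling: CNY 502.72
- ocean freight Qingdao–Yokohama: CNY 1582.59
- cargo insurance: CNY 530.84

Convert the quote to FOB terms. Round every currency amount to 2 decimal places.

FOB price: CNY 239400.35

Not relevant to the conversion: origin terminal — on the seller under both CIF and FOB; already in the CIF price and stays in the FOB price.
From CIF to FOB, the seller no longer bears: freight, insurance.
FOB price = 241513.78 − 1582.59 − 530.84 = 239400.35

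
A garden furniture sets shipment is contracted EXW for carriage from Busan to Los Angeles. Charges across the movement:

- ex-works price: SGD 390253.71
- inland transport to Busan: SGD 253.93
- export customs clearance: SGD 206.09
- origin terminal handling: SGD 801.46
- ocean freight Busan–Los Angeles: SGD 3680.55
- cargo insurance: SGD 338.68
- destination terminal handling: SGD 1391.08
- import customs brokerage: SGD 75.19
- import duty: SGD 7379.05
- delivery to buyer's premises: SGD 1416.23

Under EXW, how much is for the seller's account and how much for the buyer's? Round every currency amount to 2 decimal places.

Seller: SGD 390253.71; buyer: SGD 15542.26

EXW: the seller makes goods available at their premises; the buyer bears all onward costs.
Seller's account: goods 390253.71 = 390253.71
Buyer's account: inland to port 253.93 + export clearance 206.09 + origin terminal 801.46 + freight 3680.55 + insurance 338.68 + destination terminal 1391.08 + brokerage 75.19 + duty 7379.05 + delivery 1416.23 = 15542.26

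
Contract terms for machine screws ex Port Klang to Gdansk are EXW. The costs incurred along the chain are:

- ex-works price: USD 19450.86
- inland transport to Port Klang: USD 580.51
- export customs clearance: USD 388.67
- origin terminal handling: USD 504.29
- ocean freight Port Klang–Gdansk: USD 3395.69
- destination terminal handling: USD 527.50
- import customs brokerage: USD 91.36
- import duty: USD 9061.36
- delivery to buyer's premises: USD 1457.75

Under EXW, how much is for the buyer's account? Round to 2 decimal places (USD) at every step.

Buyer's account: USD 16007.13

EXW: the seller makes goods available at their premises; the buyer bears all onward costs.
Seller's account: goods 19450.86 = 19450.86
Buyer's account: inland to port 580.51 + export clearance 388.67 + origin terminal 504.29 + freight 3395.69 + destination terminal 527.50 + brokerage 91.36 + duty 9061.36 + delivery 1457.75 = 16007.13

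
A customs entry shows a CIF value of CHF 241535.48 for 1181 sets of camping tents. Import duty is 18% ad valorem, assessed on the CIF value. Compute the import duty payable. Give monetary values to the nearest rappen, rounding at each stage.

Import duty = 241535.48 × 18% = 43476.39

Import duty: CHF 43476.39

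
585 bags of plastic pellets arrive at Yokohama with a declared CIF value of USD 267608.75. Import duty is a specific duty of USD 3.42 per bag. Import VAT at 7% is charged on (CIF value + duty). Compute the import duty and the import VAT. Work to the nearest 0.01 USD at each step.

Import duty = 585 × 3.42 = 2000.70
VAT base = CIF + duty = 267608.75 + 2000.70 = 269609.45
Import VAT = 269609.45 × 7% = 18872.66

Import duty: USD 2000.70; import VAT: USD 18872.66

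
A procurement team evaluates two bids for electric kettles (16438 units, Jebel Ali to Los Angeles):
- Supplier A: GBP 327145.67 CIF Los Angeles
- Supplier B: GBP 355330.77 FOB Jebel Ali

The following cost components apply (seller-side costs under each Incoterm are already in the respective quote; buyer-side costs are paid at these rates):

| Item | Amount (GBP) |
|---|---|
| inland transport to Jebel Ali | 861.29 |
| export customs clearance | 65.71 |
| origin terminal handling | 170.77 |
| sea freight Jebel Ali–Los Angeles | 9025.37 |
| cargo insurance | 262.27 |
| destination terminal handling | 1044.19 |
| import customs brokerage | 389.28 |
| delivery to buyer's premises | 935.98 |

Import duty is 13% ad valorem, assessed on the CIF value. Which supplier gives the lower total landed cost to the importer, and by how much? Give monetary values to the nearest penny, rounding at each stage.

Supplier A (CIF):
The CIF price already equals the CIF value: 327145.67
Import duty = 327145.67 × 13% = 42528.94
Buyer bears (A): 1044.19 + 389.28 + 935.98 = 2369.45
Landed cost (A) = invoice 327145.67 + 2369.45 + duty 42528.94 = 372044.06
Supplier B (FOB):
CIF value = FOB price + freight + insurance = 355330.77 + 9025.37 + 262.27 = 364618.41
Import duty = 364618.41 × 13% = 47400.39
Buyer bears (B): 9025.37 + 262.27 + 1044.19 + 389.28 + 935.98 = 11657.09
Landed cost (B) = invoice 355330.77 + 11657.09 + duty 47400.39 = 414388.25
Difference = |372044.06 − 414388.25| = 42344.19

Supplier A is cheaper by GBP 42344.19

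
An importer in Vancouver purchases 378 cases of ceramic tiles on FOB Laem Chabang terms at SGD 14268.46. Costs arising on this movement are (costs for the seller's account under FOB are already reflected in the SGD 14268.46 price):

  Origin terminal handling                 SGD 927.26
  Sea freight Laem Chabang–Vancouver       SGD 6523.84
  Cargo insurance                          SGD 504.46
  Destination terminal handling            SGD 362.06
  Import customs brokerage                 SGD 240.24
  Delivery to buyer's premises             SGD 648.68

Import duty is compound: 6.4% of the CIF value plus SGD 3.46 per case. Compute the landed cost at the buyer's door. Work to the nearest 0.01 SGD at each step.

Total landed cost: SGD 25218.61

FOB: the seller bears costs until goods are on board at the origin port; the buyer bears freight, insurance and all costs thereafter.
Already in the invoice (seller's account under FOB): origin terminal — exclude.
CIF value = FOB price + freight + insurance = 14268.46 + 6523.84 + 504.46 = 21296.76
Ad valorem component: 21296.76 × 6.4% = 1362.99
Specific component: 378 × 3.46 = 1307.88
Import duty = 1362.99 + 1307.88 = 2670.87
Buyer bears: freight 6523.84 + insurance 504.46 + destination terminal 362.06 + brokerage 240.24 + delivery 648.68 + duty 2670.87 = 10950.15
Landed cost = invoice 14268.46 + 10950.15 = 25218.61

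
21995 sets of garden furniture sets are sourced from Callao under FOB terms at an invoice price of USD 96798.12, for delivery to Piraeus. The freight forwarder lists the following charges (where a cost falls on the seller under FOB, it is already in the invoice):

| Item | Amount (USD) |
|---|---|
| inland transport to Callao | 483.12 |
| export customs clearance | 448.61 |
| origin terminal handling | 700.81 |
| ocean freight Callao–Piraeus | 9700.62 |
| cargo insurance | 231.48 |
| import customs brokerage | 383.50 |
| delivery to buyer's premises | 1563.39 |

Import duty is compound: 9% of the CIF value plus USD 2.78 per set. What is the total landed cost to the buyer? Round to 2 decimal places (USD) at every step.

Total landed cost: USD 179428.93

FOB: the seller bears costs until goods are on board at the origin port; the buyer bears freight, insurance and all costs thereafter.
Already in the invoice (seller's account under FOB): inland to port, export clearance, origin terminal — exclude.
CIF value = FOB price + freight + insurance = 96798.12 + 9700.62 + 231.48 = 106730.22
Ad valorem component: 106730.22 × 9% = 9605.72
Specific component: 21995 × 2.78 = 61146.10
Import duty = 9605.72 + 61146.10 = 70751.82
Buyer bears: freight 9700.62 + insurance 231.48 + brokerage 383.50 + delivery 1563.39 + duty 70751.82 = 82630.81
Landed cost = invoice 96798.12 + 82630.81 = 179428.93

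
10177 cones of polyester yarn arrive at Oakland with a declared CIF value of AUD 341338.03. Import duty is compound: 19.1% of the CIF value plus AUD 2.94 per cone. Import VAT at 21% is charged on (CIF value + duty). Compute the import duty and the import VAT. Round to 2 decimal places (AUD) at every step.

Import duty: AUD 95115.94; import VAT: AUD 91655.33

Ad valorem component: 341338.03 × 19.1% = 65195.56
Specific component: 10177 × 2.94 = 29920.38
Import duty = 65195.56 + 29920.38 = 95115.94
VAT base = CIF + duty = 341338.03 + 95115.94 = 436453.97
Import VAT = 436453.97 × 21% = 91655.33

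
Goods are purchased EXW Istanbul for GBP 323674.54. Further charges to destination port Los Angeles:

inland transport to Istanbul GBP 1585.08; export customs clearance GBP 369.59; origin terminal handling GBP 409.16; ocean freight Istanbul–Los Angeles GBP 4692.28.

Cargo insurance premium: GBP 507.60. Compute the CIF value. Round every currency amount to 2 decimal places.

CIF = EXW price + pre-shipment costs + freight + insurance
CIF = 323674.54 + 1585.08 + 369.59 + 409.16 + 4692.28 + 507.60 = 331238.25

CIF value: GBP 331238.25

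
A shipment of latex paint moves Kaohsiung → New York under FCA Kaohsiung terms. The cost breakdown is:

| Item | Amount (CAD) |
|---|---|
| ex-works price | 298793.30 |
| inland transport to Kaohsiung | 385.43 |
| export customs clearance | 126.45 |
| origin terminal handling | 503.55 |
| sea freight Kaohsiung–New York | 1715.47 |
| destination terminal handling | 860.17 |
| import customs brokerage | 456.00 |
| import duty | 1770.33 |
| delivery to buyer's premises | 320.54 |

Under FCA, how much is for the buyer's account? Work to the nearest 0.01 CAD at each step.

FCA: the seller delivers export-cleared goods to the carrier; the buyer bears costs from that point.
Seller's account: goods 298793.30 + inland to port 385.43 + export clearance 126.45 = 299305.18
Buyer's account: origin terminal 503.55 + freight 1715.47 + destination terminal 860.17 + brokerage 456.00 + duty 1770.33 + delivery 320.54 = 5626.06

Buyer's account: CAD 5626.06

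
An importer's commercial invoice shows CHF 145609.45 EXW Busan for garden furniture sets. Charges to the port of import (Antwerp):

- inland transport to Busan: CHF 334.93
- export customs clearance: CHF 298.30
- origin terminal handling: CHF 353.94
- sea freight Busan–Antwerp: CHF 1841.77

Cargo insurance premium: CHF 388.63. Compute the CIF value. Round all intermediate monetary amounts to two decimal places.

CIF = EXW price + pre-shipment costs + freight + insurance
CIF = 145609.45 + 334.93 + 298.30 + 353.94 + 1841.77 + 388.63 = 148827.02

CIF value: CHF 148827.02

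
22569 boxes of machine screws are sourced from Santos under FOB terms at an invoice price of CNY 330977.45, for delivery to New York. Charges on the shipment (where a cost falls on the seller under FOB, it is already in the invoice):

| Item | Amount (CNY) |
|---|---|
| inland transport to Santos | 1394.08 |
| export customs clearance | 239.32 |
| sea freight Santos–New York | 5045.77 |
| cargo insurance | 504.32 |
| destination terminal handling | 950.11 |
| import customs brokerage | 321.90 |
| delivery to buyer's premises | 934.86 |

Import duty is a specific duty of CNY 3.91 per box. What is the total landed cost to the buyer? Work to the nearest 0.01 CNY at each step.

Total landed cost: CNY 426979.20

FOB: the seller bears costs until goods are on board at the origin port; the buyer bears freight, insurance and all costs thereafter.
Already in the invoice (seller's account under FOB): inland to port, export clearance — exclude.
CIF value = FOB price + freight + insurance = 330977.45 + 5045.77 + 504.32 = 336527.54
Import duty = 22569 × 3.91 = 88244.79
Buyer bears: freight 5045.77 + insurance 504.32 + destination terminal 950.11 + brokerage 321.90 + delivery 934.86 + duty 88244.79 = 96001.75
Landed cost = invoice 330977.45 + 96001.75 = 426979.20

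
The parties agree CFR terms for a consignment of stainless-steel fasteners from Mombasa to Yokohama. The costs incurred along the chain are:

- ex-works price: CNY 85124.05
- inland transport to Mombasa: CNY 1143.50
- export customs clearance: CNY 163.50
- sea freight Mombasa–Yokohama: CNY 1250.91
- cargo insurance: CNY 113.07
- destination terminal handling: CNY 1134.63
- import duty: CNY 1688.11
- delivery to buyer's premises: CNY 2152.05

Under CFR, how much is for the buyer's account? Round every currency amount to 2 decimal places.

CFR: the seller pays costs through ocean freight to the destination port, but not insurance.
Seller's account: goods 85124.05 + inland to port 1143.50 + export clearance 163.50 + freight 1250.91 = 87681.96
Buyer's account: insurance 113.07 + destination terminal 1134.63 + duty 1688.11 + delivery 2152.05 = 5087.86

Buyer's account: CNY 5087.86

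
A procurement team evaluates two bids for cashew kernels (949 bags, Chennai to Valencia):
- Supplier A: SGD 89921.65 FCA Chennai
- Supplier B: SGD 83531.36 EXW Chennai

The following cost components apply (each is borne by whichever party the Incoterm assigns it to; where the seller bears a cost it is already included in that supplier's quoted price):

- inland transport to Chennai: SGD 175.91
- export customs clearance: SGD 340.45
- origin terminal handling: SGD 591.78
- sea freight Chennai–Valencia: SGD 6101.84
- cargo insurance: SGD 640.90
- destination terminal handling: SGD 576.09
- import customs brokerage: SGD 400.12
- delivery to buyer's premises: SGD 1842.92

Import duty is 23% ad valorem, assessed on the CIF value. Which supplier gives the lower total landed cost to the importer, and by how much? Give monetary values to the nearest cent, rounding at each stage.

Supplier A (FCA):
CIF value = FCA price + origin terminal + freight + insurance = 89921.65 + 591.78 + 6101.84 + 640.90 = 97256.17
Import duty = 97256.17 × 23% = 22368.92
Buyer bears (A): 591.78 + 6101.84 + 640.90 + 576.09 + 400.12 + 1842.92 = 10153.65
Landed cost (A) = invoice 89921.65 + 10153.65 + duty 22368.92 = 122444.22
Supplier B (EXW):
CIF value = EXW price + inland to port + export clearance + origin terminal + freight + insurance = 83531.36 + 175.91 + 340.45 + 591.78 + 6101.84 + 640.90 = 91382.24
Import duty = 91382.24 × 23% = 21017.92
Buyer bears (B): 175.91 + 340.45 + 591.78 + 6101.84 + 640.90 + 576.09 + 400.12 + 1842.92 = 10670.01
Landed cost (B) = invoice 83531.36 + 10670.01 + duty 21017.92 = 115219.29
Difference = |122444.22 − 115219.29| = 7224.93

Supplier B is cheaper by SGD 7224.93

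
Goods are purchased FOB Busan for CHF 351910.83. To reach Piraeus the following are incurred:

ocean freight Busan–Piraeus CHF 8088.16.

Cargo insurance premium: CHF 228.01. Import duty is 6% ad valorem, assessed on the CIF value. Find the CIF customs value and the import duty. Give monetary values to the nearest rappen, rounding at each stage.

CIF value: CHF 360227.00; import duty: CHF 21613.62

CIF = FOB price + freight + insurance
CIF = 351910.83 + 8088.16 + 228.01 = 360227.00
Import duty = 360227.00 × 6% = 21613.62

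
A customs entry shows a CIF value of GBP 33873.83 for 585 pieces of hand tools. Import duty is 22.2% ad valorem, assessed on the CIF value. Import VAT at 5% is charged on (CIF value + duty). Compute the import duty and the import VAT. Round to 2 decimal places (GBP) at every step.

Import duty = 33873.83 × 22.2% = 7519.99
VAT base = CIF + duty = 33873.83 + 7519.99 = 41393.82
Import VAT = 41393.82 × 5% = 2069.69

Import duty: GBP 7519.99; import VAT: GBP 2069.69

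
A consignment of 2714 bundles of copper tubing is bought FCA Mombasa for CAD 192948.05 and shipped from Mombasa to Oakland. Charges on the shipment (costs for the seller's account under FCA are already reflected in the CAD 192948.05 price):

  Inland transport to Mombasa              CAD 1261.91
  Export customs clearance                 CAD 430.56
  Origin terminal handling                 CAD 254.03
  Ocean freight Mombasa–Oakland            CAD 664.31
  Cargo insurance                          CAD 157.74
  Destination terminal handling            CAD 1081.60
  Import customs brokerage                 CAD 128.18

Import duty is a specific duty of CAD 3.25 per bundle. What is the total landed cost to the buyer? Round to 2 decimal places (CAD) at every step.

Total landed cost: CAD 204054.41

FCA: the seller delivers export-cleared goods to the carrier; the buyer bears costs from that point.
Already in the invoice (seller's account under FCA): inland to port, export clearance — exclude.
CIF value = FCA price + origin terminal + freight + insurance = 192948.05 + 254.03 + 664.31 + 157.74 = 194024.13
Import duty = 2714 × 3.25 = 8820.50
Buyer bears: origin terminal 254.03 + freight 664.31 + insurance 157.74 + destination terminal 1081.60 + brokerage 128.18 + duty 8820.50 = 11106.36
Landed cost = invoice 192948.05 + 11106.36 = 204054.41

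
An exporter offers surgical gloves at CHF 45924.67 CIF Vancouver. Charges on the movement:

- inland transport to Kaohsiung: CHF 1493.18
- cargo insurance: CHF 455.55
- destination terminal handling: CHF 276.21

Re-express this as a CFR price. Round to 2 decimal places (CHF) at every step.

Not relevant to the conversion: inland to port — on the seller under both CIF and CFR; already in the CIF price and stays in the CFR price. destination terminal — on the buyer under both terms; not part of either seller's price.
From CIF to CFR, the seller no longer bears: insurance.
CFR price = 45924.67 − 455.55 = 45469.12

CFR price: CHF 45469.12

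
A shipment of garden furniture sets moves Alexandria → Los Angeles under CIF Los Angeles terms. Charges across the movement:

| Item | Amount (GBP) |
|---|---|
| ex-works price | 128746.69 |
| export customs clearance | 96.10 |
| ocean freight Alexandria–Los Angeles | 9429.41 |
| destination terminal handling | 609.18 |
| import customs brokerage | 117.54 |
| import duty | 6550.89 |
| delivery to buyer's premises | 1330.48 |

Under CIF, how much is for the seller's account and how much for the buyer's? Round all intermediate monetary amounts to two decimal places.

CIF: the seller pays costs through ocean freight and marine insurance to the destination port.
Seller's account: goods 128746.69 + export clearance 96.10 + freight 9429.41 = 138272.20
Buyer's account: destination terminal 609.18 + brokerage 117.54 + duty 6550.89 + delivery 1330.48 = 8608.09

Seller: GBP 138272.20; buyer: GBP 8608.09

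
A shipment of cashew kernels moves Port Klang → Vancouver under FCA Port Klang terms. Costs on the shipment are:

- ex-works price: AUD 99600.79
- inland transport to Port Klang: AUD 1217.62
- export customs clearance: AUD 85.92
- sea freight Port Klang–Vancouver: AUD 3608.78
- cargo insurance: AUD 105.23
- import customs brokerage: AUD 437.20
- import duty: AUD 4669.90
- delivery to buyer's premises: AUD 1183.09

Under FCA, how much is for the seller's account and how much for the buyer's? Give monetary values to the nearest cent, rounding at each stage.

FCA: the seller delivers export-cleared goods to the carrier; the buyer bears costs from that point.
Seller's account: goods 99600.79 + inland to port 1217.62 + export clearance 85.92 = 100904.33
Buyer's account: freight 3608.78 + insurance 105.23 + brokerage 437.20 + duty 4669.90 + delivery 1183.09 = 10004.20

Seller: AUD 100904.33; buyer: AUD 10004.20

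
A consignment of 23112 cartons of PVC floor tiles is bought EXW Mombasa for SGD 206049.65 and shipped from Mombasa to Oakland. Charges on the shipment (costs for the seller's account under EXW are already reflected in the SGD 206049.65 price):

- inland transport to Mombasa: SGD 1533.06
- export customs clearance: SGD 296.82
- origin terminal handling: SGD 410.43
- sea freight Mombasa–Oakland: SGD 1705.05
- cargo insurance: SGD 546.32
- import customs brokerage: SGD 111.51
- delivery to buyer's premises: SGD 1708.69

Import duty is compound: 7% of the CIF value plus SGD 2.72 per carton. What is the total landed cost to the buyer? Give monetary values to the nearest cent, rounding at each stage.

Total landed cost: SGD 289964.06

EXW: the seller makes goods available at their premises; the buyer bears all onward costs.
CIF value = EXW price + inland to port + export clearance + origin terminal + freight + insurance = 206049.65 + 1533.06 + 296.82 + 410.43 + 1705.05 + 546.32 = 210541.33
Ad valorem component: 210541.33 × 7% = 14737.89
Specific component: 23112 × 2.72 = 62864.64
Import duty = 14737.89 + 62864.64 = 77602.53
Buyer bears: inland to port 1533.06 + export clearance 296.82 + origin terminal 410.43 + freight 1705.05 + insurance 546.32 + brokerage 111.51 + delivery 1708.69 + duty 77602.53 = 83914.41
Landed cost = invoice 206049.65 + 83914.41 = 289964.06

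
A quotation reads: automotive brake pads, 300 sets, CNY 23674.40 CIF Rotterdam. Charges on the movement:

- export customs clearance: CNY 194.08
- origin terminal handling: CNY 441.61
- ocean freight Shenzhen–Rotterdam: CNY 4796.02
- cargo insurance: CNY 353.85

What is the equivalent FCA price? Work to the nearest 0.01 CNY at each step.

FCA price: CNY 18082.92

Not relevant to the conversion: export clearance — on the seller under both CIF and FCA; already in the CIF price and stays in the FCA price.
From CIF to FCA, the seller no longer bears: origin terminal, freight, insurance.
FCA price = 23674.40 − 441.61 − 4796.02 − 353.85 = 18082.92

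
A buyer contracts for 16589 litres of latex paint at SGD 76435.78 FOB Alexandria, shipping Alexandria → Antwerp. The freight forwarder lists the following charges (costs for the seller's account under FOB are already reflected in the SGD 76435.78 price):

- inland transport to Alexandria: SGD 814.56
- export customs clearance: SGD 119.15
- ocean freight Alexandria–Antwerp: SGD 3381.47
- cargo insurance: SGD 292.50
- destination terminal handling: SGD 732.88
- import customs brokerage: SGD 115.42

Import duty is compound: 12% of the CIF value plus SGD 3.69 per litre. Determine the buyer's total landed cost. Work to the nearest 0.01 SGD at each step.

Total landed cost: SGD 151784.63

FOB: the seller bears costs until goods are on board at the origin port; the buyer bears freight, insurance and all costs thereafter.
Already in the invoice (seller's account under FOB): inland to port, export clearance — exclude.
CIF value = FOB price + freight + insurance = 76435.78 + 3381.47 + 292.50 = 80109.75
Ad valorem component: 80109.75 × 12% = 9613.17
Specific component: 16589 × 3.69 = 61213.41
Import duty = 9613.17 + 61213.41 = 70826.58
Buyer bears: freight 3381.47 + insurance 292.50 + destination terminal 732.88 + brokerage 115.42 + duty 70826.58 = 75348.85
Landed cost = invoice 76435.78 + 75348.85 = 151784.63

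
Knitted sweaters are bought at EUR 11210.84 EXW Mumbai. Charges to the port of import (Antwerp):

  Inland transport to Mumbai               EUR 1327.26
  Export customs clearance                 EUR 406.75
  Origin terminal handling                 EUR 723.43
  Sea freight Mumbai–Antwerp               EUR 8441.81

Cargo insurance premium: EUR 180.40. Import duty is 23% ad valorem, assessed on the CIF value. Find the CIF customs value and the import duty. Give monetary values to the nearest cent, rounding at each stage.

CIF value: EUR 22290.49; import duty: EUR 5126.81

CIF = EXW price + pre-shipment costs + freight + insurance
CIF = 11210.84 + 1327.26 + 406.75 + 723.43 + 8441.81 + 180.40 = 22290.49
Import duty = 22290.49 × 23% = 5126.81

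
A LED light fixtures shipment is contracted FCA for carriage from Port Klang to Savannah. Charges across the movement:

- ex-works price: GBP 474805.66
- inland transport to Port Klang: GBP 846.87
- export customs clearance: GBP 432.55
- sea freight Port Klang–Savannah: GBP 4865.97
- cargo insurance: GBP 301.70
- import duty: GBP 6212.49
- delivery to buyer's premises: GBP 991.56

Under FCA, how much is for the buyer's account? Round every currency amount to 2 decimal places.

Buyer's account: GBP 12371.72

FCA: the seller delivers export-cleared goods to the carrier; the buyer bears costs from that point.
Seller's account: goods 474805.66 + inland to port 846.87 + export clearance 432.55 = 476085.08
Buyer's account: freight 4865.97 + insurance 301.70 + duty 6212.49 + delivery 991.56 = 12371.72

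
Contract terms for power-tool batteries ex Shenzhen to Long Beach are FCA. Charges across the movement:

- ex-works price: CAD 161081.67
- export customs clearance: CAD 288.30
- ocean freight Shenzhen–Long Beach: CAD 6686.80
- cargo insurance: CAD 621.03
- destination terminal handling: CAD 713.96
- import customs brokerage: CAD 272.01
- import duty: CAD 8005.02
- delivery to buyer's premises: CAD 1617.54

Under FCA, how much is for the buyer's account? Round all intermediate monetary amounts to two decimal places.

Buyer's account: CAD 17916.36

FCA: the seller delivers export-cleared goods to the carrier; the buyer bears costs from that point.
Seller's account: goods 161081.67 + export clearance 288.30 = 161369.97
Buyer's account: freight 6686.80 + insurance 621.03 + destination terminal 713.96 + brokerage 272.01 + duty 8005.02 + delivery 1617.54 = 17916.36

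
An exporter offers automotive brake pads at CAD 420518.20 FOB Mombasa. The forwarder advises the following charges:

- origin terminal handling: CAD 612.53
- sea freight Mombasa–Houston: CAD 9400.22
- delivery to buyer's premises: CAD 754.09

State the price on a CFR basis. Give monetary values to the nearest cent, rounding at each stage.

Not relevant to the conversion: origin terminal — on the seller under both FOB and CFR; already in the FOB price and stays in the CFR price. delivery — on the buyer under both terms; not part of either seller's price.
From FOB to CFR, the seller additionally bears: freight.
CFR price = 420518.20 + 9400.22 = 429918.42

CFR price: CAD 429918.42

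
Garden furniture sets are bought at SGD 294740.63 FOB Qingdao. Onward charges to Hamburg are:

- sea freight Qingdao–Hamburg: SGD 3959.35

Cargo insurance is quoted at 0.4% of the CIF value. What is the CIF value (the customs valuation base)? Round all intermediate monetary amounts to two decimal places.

Let C be the CIF value. C = FOB price + freight + 0.4% × C
C − 0.4% × C = 294740.63 + 3959.35
0.996 × C = 298699.98
C = 298699.98 / 0.996 = 299899.58
Insurance premium = 0.4% × 299899.58 = 1199.60

CIF value: SGD 299899.58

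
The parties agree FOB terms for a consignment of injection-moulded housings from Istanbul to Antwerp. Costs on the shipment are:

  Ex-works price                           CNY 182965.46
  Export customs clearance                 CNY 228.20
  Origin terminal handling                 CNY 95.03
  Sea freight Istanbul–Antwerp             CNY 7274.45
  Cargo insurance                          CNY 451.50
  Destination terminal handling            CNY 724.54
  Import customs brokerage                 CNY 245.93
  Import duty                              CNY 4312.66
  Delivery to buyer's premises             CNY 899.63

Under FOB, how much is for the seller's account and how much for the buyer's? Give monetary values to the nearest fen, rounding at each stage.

FOB: the seller bears costs until goods are on board at the origin port; the buyer bears freight, insurance and all costs thereafter.
Seller's account: goods 182965.46 + export clearance 228.20 + origin terminal 95.03 = 183288.69
Buyer's account: freight 7274.45 + insurance 451.50 + destination terminal 724.54 + brokerage 245.93 + duty 4312.66 + delivery 899.63 = 13908.71

Seller: CNY 183288.69; buyer: CNY 13908.71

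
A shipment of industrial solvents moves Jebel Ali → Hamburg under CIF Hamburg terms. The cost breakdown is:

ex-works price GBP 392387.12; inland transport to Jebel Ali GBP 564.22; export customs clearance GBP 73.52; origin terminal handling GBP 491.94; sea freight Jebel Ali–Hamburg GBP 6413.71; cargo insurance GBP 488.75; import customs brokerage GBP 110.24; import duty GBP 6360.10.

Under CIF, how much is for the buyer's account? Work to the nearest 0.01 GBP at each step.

CIF: the seller pays costs through ocean freight and marine insurance to the destination port.
Seller's account: goods 392387.12 + inland to port 564.22 + export clearance 73.52 + origin terminal 491.94 + freight 6413.71 + insurance 488.75 = 400419.26
Buyer's account: brokerage 110.24 + duty 6360.10 = 6470.34

Buyer's account: GBP 6470.34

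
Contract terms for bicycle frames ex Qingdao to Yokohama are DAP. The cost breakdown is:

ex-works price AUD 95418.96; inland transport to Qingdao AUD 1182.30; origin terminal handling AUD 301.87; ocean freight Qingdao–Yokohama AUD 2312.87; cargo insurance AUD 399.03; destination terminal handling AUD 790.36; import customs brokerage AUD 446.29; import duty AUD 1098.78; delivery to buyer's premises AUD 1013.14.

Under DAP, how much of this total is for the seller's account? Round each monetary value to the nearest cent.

Seller's account: AUD 101418.53

DAP: the seller bears all costs to the named destination except import duty and clearance.
Seller's account: goods 95418.96 + inland to port 1182.30 + origin terminal 301.87 + freight 2312.87 + insurance 399.03 + destination terminal 790.36 + delivery 1013.14 = 101418.53
Buyer's account: brokerage 446.29 + duty 1098.78 = 1545.07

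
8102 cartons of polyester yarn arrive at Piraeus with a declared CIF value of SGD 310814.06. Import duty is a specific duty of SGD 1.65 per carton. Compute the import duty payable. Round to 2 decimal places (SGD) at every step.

Import duty: SGD 13368.30

Import duty = 8102 × 1.65 = 13368.30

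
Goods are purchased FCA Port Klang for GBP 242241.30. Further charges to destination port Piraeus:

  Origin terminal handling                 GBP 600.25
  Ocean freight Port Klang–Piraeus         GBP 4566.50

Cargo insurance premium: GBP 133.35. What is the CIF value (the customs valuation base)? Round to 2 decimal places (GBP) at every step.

CIF = FCA price + pre-shipment costs + freight + insurance
CIF = 242241.30 + 600.25 + 4566.50 + 133.35 = 247541.40

CIF value: GBP 247541.40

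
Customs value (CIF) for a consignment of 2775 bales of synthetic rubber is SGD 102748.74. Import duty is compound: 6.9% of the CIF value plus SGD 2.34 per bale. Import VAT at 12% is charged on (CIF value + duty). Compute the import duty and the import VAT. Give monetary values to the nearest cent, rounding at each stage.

Import duty: SGD 13583.16; import VAT: SGD 13959.83

Ad valorem component: 102748.74 × 6.9% = 7089.66
Specific component: 2775 × 2.34 = 6493.50
Import duty = 7089.66 + 6493.50 = 13583.16
VAT base = CIF + duty = 102748.74 + 13583.16 = 116331.90
Import VAT = 116331.90 × 12% = 13959.83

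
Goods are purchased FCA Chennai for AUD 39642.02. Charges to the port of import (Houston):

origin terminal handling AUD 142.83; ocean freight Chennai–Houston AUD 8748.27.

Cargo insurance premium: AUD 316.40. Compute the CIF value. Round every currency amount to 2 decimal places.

CIF = FCA price + pre-shipment costs + freight + insurance
CIF = 39642.02 + 142.83 + 8748.27 + 316.40 = 48849.52

CIF value: AUD 48849.52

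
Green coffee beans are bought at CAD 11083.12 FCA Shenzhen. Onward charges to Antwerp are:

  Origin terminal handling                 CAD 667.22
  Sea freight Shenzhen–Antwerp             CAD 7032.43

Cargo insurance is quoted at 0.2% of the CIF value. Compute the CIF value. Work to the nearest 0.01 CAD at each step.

Let C be the CIF value. C = FCA price + pre-shipment costs + freight + 0.2% × C
C − 0.2% × C = 11083.12 + 667.22 + 7032.43
0.998 × C = 18782.77
C = 18782.77 / 0.998 = 18820.41
Insurance premium = 0.2% × 18820.41 = 37.64

CIF value: CAD 18820.41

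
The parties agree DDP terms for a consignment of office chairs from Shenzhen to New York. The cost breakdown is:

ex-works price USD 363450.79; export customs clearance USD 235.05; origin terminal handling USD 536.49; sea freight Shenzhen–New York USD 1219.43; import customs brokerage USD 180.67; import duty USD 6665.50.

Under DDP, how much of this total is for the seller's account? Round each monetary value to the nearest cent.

Seller's account: USD 372287.93

DDP: the seller bears all costs including import duty.
Seller's account: goods 363450.79 + export clearance 235.05 + origin terminal 536.49 + freight 1219.43 + brokerage 180.67 + duty 6665.50 = 372287.93
Buyer's account: 0.00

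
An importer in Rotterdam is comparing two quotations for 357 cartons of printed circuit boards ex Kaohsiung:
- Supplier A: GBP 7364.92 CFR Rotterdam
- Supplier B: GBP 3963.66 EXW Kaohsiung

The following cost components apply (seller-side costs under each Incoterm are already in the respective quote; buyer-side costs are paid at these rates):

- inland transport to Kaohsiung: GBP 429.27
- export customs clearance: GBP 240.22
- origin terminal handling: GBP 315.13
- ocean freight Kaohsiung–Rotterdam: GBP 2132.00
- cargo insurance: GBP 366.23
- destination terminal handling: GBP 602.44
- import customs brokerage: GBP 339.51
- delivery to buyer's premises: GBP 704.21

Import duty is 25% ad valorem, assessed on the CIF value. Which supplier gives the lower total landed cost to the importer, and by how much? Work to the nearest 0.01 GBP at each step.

Supplier B is cheaper by GBP 355.80

Supplier A (CFR):
CIF value = CFR price + insurance = 7364.92 + 366.23 = 7731.15
Import duty = 7731.15 × 25% = 1932.79
Buyer bears (A): 366.23 + 602.44 + 339.51 + 704.21 = 2012.39
Landed cost (A) = invoice 7364.92 + 2012.39 + duty 1932.79 = 11310.10
Supplier B (EXW):
CIF value = EXW price + inland to port + export clearance + origin terminal + freight + insurance = 3963.66 + 429.27 + 240.22 + 315.13 + 2132.00 + 366.23 = 7446.51
Import duty = 7446.51 × 25% = 1861.63
Buyer bears (B): 429.27 + 240.22 + 315.13 + 2132.00 + 366.23 + 602.44 + 339.51 + 704.21 = 5129.01
Landed cost (B) = invoice 3963.66 + 5129.01 + duty 1861.63 = 10954.30
Difference = |11310.10 − 10954.30| = 355.80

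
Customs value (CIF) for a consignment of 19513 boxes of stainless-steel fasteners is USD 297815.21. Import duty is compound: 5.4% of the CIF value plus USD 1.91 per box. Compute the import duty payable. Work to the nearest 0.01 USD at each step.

Ad valorem component: 297815.21 × 5.4% = 16082.02
Specific component: 19513 × 1.91 = 37269.83
Import duty = 16082.02 + 37269.83 = 53351.85

Import duty: USD 53351.85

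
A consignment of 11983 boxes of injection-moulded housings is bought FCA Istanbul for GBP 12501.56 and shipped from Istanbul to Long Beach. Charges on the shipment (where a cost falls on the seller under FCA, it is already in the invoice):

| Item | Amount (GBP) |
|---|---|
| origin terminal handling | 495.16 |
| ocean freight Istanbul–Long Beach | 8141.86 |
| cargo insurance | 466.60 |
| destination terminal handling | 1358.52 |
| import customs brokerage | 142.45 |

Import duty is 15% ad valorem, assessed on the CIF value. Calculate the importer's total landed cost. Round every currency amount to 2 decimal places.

FCA: the seller delivers export-cleared goods to the carrier; the buyer bears costs from that point.
CIF value = FCA price + origin terminal + freight + insurance = 12501.56 + 495.16 + 8141.86 + 466.60 = 21605.18
Import duty = 21605.18 × 15% = 3240.78
Buyer bears: origin terminal 495.16 + freight 8141.86 + insurance 466.60 + destination terminal 1358.52 + brokerage 142.45 + duty 3240.78 = 13845.37
Landed cost = invoice 12501.56 + 13845.37 = 26346.93

Total landed cost: GBP 26346.93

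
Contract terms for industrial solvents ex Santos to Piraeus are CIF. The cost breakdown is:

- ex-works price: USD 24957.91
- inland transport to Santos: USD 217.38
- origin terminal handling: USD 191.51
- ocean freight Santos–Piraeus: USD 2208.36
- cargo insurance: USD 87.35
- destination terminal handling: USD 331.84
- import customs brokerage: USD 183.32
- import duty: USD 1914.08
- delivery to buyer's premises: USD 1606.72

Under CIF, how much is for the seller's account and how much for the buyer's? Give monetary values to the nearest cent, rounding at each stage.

CIF: the seller pays costs through ocean freight and marine insurance to the destination port.
Seller's account: goods 24957.91 + inland to port 217.38 + origin terminal 191.51 + freight 2208.36 + insurance 87.35 = 27662.51
Buyer's account: destination terminal 331.84 + brokerage 183.32 + duty 1914.08 + delivery 1606.72 = 4035.96

Seller: USD 27662.51; buyer: USD 4035.96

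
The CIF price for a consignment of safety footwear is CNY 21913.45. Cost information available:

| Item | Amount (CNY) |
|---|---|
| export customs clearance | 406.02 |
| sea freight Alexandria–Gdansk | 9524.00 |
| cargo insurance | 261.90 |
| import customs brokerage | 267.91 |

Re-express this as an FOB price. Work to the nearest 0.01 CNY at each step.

FOB price: CNY 12127.55

Not relevant to the conversion: export clearance — on the seller under both CIF and FOB; already in the CIF price and stays in the FOB price. brokerage — on the buyer under both terms; not part of either seller's price.
From CIF to FOB, the seller no longer bears: freight, insurance.
FOB price = 21913.45 − 9524.00 − 261.90 = 12127.55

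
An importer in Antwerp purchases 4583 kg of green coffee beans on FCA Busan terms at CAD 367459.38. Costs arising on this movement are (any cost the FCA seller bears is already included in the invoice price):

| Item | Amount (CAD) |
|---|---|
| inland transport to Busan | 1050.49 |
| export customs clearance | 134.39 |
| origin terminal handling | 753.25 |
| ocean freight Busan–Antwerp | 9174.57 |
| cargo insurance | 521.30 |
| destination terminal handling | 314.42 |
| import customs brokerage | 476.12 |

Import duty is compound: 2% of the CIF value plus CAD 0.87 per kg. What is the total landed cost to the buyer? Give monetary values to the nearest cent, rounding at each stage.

Total landed cost: CAD 390244.42

FCA: the seller delivers export-cleared goods to the carrier; the buyer bears costs from that point.
Already in the invoice (seller's account under FCA): inland to port, export clearance — exclude.
CIF value = FCA price + origin terminal + freight + insurance = 367459.38 + 753.25 + 9174.57 + 521.30 = 377908.50
Ad valorem component: 377908.50 × 2% = 7558.17
Specific component: 4583 × 0.87 = 3987.21
Import duty = 7558.17 + 3987.21 = 11545.38
Buyer bears: origin terminal 753.25 + freight 9174.57 + insurance 521.30 + destination terminal 314.42 + brokerage 476.12 + duty 11545.38 = 22785.04
Landed cost = invoice 367459.38 + 22785.04 = 390244.42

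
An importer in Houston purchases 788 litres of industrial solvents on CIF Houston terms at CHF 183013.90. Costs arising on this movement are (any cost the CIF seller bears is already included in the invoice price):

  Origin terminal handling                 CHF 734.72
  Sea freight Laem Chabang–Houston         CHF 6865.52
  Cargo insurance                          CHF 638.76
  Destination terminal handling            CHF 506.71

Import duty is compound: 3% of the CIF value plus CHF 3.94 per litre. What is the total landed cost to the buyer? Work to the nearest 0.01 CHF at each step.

Total landed cost: CHF 192115.75

CIF: the seller pays costs through ocean freight and marine insurance to the destination port.
Already in the invoice (seller's account under CIF): origin terminal, freight, insurance — exclude.
The CIF price already equals the CIF value: 183013.90
Ad valorem component: 183013.90 × 3% = 5490.42
Specific component: 788 × 3.94 = 3104.72
Import duty = 5490.42 + 3104.72 = 8595.14
Buyer bears: destination terminal 506.71 + duty 8595.14 = 9101.85
Landed cost = invoice 183013.90 + 9101.85 = 192115.75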